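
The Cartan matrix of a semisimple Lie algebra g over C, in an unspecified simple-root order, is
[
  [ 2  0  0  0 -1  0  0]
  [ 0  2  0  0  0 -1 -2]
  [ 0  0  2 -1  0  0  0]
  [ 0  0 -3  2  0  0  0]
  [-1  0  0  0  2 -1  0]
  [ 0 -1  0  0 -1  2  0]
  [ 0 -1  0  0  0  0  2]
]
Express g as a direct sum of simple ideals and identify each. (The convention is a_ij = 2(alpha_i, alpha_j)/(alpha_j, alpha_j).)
The diagram associated to this matrix has two connected components: the simple roots {alpha_1, alpha_2, alpha_5, alpha_6, alpha_7} form a chain of 5 nodes with a double edge at one end; the terminal node there is the unique short simple root (B_5), and {alpha_3, alpha_4} form two nodes joined by a triple edge (G_2). A semisimple Lie algebra decomposes uniquely as the direct sum of simple ideals, one per connected component of its Dynkin diagram, so g ≅ B_5 ⊕ G_2 (dimension 55 + 14 = 69).

B_5 + G_2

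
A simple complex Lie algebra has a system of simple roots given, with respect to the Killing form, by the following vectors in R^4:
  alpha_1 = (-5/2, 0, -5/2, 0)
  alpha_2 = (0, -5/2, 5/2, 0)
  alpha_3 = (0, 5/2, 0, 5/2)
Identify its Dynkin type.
Compute the Cartan integers a_ij = 2(alpha_i, alpha_j)/(alpha_j, alpha_j); the resulting 3x3 Cartan matrix is
[[2, -1, 0], [-1, 2, -1], [0, -1, 2]].
All simple roots have the same length, so the diagram is simply laced. The associated Dynkin diagram is a chain of 3 nodes with single edges (A_3), so the type is A_3 (the algebra sl(4)).

A3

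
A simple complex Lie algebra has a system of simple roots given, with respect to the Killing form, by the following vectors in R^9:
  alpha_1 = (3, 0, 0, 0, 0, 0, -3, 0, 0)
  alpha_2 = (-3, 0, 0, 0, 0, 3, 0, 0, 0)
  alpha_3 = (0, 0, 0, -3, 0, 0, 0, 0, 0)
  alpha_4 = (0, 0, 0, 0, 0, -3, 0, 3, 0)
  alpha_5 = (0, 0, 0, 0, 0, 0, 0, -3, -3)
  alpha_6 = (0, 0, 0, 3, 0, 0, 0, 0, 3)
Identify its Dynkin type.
Compute the Cartan integers a_ij = 2(alpha_i, alpha_j)/(alpha_j, alpha_j); the resulting 6x6 Cartan matrix is
[[2, -1, 0, 0, 0, 0], [-1, 2, 0, -1, 0, 0], [0, 0, 2, 0, 0, -1], [0, -1, 0, 2, -1, 0], [0, 0, 0, -1, 2, -1], [0, 0, -2, 0, -1, 2]].
The roots have two lengths (squared-length ratio 2:1); the short ones are alpha_{3}. The associated Dynkin diagram is a chain of 6 nodes with a double edge at one end; the terminal node there is the unique short simple root (B_6), so the type is B_6 (the algebra so(13)).

B6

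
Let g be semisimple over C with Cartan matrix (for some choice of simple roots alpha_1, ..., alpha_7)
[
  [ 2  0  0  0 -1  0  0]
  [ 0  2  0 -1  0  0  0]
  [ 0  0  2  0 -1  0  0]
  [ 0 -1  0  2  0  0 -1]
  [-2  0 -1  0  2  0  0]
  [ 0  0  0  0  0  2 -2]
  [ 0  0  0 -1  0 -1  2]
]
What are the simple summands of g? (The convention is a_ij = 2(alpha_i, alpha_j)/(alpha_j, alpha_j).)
B_3 (so(7)) ⊕ C_4 (sp(8))

The diagram associated to this matrix has two connected components: the simple roots {alpha_1, alpha_3, alpha_5} form a chain of 3 nodes with a double edge at one end; the terminal node there is the unique short simple root (B_3), and {alpha_2, alpha_4, alpha_6, alpha_7} form a chain of 4 nodes with a double edge at one end; the terminal node there is the unique long simple root (C_4). A semisimple Lie algebra decomposes uniquely as the direct sum of simple ideals, one per connected component of its Dynkin diagram, so g ≅ B_3 ⊕ C_4 (dimension 21 + 36 = 57).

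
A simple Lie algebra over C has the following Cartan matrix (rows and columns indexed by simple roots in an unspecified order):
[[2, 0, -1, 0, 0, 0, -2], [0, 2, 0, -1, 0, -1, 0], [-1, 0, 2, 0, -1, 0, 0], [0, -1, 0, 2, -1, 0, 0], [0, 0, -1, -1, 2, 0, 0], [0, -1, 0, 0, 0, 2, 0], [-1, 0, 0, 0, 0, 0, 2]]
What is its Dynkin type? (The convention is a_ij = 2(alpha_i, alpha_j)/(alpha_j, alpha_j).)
The matrix has rank 7 with 2's on the diagonal. Reading the off-diagonal entries as Dynkin edges (a single edge where a_ij = a_ji = -1; a double or triple edge where a_ij * a_ji = 2 or 3), the diagram is a chain of 7 nodes with a double edge at one end; the terminal node there is the unique short simple root (B_7). One simple-root ordering that puts it in standard form is (alpha_6, alpha_2, alpha_4, alpha_5, alpha_3, alpha_1, alpha_7). So the algebra is type B_7, i.e. so(15).

B_7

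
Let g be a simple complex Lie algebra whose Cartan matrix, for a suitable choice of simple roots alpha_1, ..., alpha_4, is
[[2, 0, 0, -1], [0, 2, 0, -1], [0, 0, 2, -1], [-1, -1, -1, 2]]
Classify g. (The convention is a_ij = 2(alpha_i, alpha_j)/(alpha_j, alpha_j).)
The matrix has rank 4 with 2's on the diagonal. Reading the off-diagonal entries as Dynkin edges (a single edge where a_ij = a_ji = -1; a double or triple edge where a_ij * a_ji = 2 or 3), the diagram is a chain of 2 nodes with a fork of two nodes at one end (D_4). One simple-root ordering that puts it in standard form is (alpha_1, alpha_4, alpha_3, alpha_2). So the algebra is type D_4, i.e. so(8).

D_4 (so(8))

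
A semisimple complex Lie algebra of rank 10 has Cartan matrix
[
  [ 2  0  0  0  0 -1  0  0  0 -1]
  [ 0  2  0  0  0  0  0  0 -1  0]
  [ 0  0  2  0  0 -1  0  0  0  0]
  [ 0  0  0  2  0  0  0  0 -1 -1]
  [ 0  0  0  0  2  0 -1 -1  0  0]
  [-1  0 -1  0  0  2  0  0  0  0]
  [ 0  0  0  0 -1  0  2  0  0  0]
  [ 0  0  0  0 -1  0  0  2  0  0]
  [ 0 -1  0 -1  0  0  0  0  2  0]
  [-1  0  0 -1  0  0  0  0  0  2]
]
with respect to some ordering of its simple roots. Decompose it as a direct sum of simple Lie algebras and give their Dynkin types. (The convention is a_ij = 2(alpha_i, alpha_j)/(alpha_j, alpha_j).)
A_3 (sl(4)) + A_7 (sl(8))

The diagram associated to this matrix has two connected components: the simple roots {alpha_5, alpha_7, alpha_8} form a chain of 3 nodes with single edges (A_3), and {alpha_1, alpha_2, alpha_3, alpha_4, alpha_6, alpha_9, alpha_10} form a chain of 7 nodes with single edges (A_7). A semisimple Lie algebra decomposes uniquely as the direct sum of simple ideals, one per connected component of its Dynkin diagram, so g ≅ A_3 ⊕ A_7 (dimension 15 + 63 = 78).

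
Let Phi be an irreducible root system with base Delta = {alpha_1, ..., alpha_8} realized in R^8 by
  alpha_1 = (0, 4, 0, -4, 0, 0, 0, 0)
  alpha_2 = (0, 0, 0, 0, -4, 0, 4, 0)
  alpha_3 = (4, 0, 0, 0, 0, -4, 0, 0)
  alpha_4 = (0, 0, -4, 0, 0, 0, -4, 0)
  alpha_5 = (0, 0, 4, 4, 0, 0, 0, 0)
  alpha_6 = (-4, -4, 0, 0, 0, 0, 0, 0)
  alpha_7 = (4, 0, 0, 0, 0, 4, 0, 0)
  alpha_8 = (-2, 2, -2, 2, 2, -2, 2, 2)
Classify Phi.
Compute the Cartan integers a_ij = 2(alpha_i, alpha_j)/(alpha_j, alpha_j); the resulting 8x8 Cartan matrix is
[[2, 0, 0, 0, -1, -1, 0, 0], [0, 2, 0, -1, 0, 0, 0, 0], [0, 0, 2, 0, 0, -1, 0, 0], [0, -1, 0, 2, -1, 0, 0, 0], [-1, 0, 0, -1, 2, 0, 0, 0], [-1, 0, -1, 0, 0, 2, -1, 0], [0, 0, 0, 0, 0, -1, 2, -1], [0, 0, 0, 0, 0, 0, -1, 2]].
All simple roots have the same length, so the diagram is simply laced. The associated Dynkin diagram is a chain of 7 nodes with one extra node attached to the third node from one end (E_8), so the type is E_8.

E_8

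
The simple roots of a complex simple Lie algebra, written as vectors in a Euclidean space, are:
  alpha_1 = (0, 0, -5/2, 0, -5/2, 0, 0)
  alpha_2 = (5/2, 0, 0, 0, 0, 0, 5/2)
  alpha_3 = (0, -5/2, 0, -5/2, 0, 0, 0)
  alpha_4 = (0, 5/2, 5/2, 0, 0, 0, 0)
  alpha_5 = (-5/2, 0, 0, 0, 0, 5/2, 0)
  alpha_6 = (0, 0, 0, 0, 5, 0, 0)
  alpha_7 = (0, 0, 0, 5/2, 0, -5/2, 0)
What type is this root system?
Compute the Cartan integers a_ij = 2(alpha_i, alpha_j)/(alpha_j, alpha_j); the resulting 7x7 Cartan matrix is
[[2, 0, 0, -1, 0, -1, 0], [0, 2, 0, 0, -1, 0, 0], [0, 0, 2, -1, 0, 0, -1], [-1, 0, -1, 2, 0, 0, 0], [0, -1, 0, 0, 2, 0, -1], [-2, 0, 0, 0, 0, 2, 0], [0, 0, -1, 0, -1, 0, 2]].
The roots have two lengths (squared-length ratio 2:1); the short ones are alpha_{1,2,3,4,5,7}. The associated Dynkin diagram is a chain of 7 nodes with a double edge at one end; the terminal node there is the unique long simple root (C_7), so the type is C_7 (the algebra sp(14)).

C7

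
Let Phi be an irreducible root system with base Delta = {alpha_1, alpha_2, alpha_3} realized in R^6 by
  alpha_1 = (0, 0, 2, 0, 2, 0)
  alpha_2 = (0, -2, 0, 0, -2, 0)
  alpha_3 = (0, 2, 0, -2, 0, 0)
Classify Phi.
A_3 (sl(4))

Compute the Cartan integers a_ij = 2(alpha_i, alpha_j)/(alpha_j, alpha_j); the resulting 3x3 Cartan matrix is
[[2, -1, 0], [-1, 2, -1], [0, -1, 2]].
All simple roots have the same length, so the diagram is simply laced. The associated Dynkin diagram is a chain of 3 nodes with single edges (A_3), so the type is A_3 (the algebra sl(4)).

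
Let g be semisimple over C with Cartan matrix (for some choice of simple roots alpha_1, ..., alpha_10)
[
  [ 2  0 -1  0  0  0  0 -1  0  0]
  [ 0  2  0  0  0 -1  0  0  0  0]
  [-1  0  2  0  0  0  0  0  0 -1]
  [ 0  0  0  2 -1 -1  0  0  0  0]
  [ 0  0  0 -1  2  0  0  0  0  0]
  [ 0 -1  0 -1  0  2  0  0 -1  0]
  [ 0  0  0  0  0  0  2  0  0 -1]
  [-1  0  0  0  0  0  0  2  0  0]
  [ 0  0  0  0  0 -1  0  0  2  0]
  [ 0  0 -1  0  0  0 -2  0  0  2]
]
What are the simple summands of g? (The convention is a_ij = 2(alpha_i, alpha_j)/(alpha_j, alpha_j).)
The diagram associated to this matrix has two connected components: the simple roots {alpha_1, alpha_3, alpha_7, alpha_8, alpha_10} form a chain of 5 nodes with a double edge at one end; the terminal node there is the unique short simple root (B_5), and {alpha_2, alpha_4, alpha_5, alpha_6, alpha_9} form a chain of 3 nodes with a fork of two nodes at one end (D_5). A semisimple Lie algebra decomposes uniquely as the direct sum of simple ideals, one per connected component of its Dynkin diagram, so g ≅ B_5 ⊕ D_5 (dimension 55 + 45 = 100).

type B_5 + type D_5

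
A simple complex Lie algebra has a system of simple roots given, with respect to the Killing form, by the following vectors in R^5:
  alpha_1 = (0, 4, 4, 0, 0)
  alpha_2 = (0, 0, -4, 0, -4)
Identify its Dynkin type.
A2

Compute the Cartan integers a_ij = 2(alpha_i, alpha_j)/(alpha_j, alpha_j); the resulting 2x2 Cartan matrix is
[[2, -1], [-1, 2]].
All simple roots have the same length, so the diagram is simply laced. The associated Dynkin diagram is a chain of 2 nodes with single edges (A_2), so the type is A_2 (the algebra sl(3)).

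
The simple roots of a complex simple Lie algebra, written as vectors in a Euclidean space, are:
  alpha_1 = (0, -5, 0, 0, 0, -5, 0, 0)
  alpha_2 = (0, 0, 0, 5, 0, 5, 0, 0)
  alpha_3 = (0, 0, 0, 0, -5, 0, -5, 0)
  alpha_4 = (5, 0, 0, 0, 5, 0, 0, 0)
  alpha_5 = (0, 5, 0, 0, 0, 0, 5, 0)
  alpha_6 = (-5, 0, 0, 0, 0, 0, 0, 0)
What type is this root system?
B_6 (so(13))

Compute the Cartan integers a_ij = 2(alpha_i, alpha_j)/(alpha_j, alpha_j); the resulting 6x6 Cartan matrix is
[[2, -1, 0, 0, -1, 0], [-1, 2, 0, 0, 0, 0], [0, 0, 2, -1, -1, 0], [0, 0, -1, 2, 0, -2], [-1, 0, -1, 0, 2, 0], [0, 0, 0, -1, 0, 2]].
The roots have two lengths (squared-length ratio 2:1); the short ones are alpha_{6}. The associated Dynkin diagram is a chain of 6 nodes with a double edge at one end; the terminal node there is the unique short simple root (B_6), so the type is B_6 (the algebra so(13)).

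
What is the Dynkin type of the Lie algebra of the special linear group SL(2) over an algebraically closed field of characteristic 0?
A_1

This is sl(2), which has dimension 2^2 - 1 = 3 and rank 2 - 1 = 1 (a Cartan subalgebra is the diagonal traceless matrices). In the classification of classical Lie algebras, the special linear algebra sl(n+1) has type A_n; here n = 1, so the Dynkin diagram is a chain of 1 nodes with single edges (A_1). Hence the type is A_1.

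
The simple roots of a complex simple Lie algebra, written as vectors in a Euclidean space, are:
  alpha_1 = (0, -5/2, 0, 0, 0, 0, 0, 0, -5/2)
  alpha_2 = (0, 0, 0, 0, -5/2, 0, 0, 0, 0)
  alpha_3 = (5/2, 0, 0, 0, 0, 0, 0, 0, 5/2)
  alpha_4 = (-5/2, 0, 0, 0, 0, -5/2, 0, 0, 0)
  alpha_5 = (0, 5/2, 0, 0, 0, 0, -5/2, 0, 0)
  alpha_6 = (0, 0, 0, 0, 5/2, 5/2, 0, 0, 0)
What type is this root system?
Compute the Cartan integers a_ij = 2(alpha_i, alpha_j)/(alpha_j, alpha_j); the resulting 6x6 Cartan matrix is
[[2, 0, -1, 0, -1, 0], [0, 2, 0, 0, 0, -1], [-1, 0, 2, -1, 0, 0], [0, 0, -1, 2, 0, -1], [-1, 0, 0, 0, 2, 0], [0, -2, 0, -1, 0, 2]].
The roots have two lengths (squared-length ratio 2:1); the short ones are alpha_{2}. The associated Dynkin diagram is a chain of 6 nodes with a double edge at one end; the terminal node there is the unique short simple root (B_6), so the type is B_6 (the algebra so(13)).

B6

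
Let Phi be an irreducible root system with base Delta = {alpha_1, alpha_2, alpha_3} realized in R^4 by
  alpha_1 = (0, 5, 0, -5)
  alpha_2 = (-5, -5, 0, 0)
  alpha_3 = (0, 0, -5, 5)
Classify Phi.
Compute the Cartan integers a_ij = 2(alpha_i, alpha_j)/(alpha_j, alpha_j); the resulting 3x3 Cartan matrix is
[[2, -1, -1], [-1, 2, 0], [-1, 0, 2]].
All simple roots have the same length, so the diagram is simply laced. The associated Dynkin diagram is a chain of 3 nodes with single edges (A_3), so the type is A_3 (the algebra sl(4)).

type A_3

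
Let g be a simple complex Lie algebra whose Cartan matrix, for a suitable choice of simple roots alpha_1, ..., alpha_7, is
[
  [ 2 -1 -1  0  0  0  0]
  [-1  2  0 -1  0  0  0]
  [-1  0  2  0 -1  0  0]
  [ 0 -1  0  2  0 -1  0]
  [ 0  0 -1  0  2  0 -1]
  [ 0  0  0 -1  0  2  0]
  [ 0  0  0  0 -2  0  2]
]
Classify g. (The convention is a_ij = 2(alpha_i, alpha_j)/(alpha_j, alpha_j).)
The matrix has rank 7 with 2's on the diagonal. Reading the off-diagonal entries as Dynkin edges (a single edge where a_ij = a_ji = -1; a double or triple edge where a_ij * a_ji = 2 or 3), the diagram is a chain of 7 nodes with a double edge at one end; the terminal node there is the unique long simple root (C_7). One simple-root ordering that puts it in standard form is (alpha_6, alpha_4, alpha_2, alpha_1, alpha_3, alpha_5, alpha_7). So the algebra is type C_7, i.e. sp(14).

type C_7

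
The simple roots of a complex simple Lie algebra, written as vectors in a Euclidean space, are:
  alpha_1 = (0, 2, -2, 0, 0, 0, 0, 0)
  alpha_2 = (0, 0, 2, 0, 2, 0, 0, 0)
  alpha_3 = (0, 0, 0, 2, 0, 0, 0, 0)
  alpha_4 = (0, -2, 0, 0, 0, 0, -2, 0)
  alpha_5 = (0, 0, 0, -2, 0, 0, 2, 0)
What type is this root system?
type B_5

Compute the Cartan integers a_ij = 2(alpha_i, alpha_j)/(alpha_j, alpha_j); the resulting 5x5 Cartan matrix is
[[2, -1, 0, -1, 0], [-1, 2, 0, 0, 0], [0, 0, 2, 0, -1], [-1, 0, 0, 2, -1], [0, 0, -2, -1, 2]].
The roots have two lengths (squared-length ratio 2:1); the short ones are alpha_{3}. The associated Dynkin diagram is a chain of 5 nodes with a double edge at one end; the terminal node there is the unique short simple root (B_5), so the type is B_5 (the algebra so(11)).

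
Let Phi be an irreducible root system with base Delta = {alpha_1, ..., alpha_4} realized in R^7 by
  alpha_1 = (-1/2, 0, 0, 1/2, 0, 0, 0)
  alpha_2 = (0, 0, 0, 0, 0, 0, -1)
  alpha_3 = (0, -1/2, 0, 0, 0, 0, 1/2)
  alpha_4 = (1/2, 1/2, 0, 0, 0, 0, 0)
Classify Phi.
type C_4

Compute the Cartan integers a_ij = 2(alpha_i, alpha_j)/(alpha_j, alpha_j); the resulting 4x4 Cartan matrix is
[[2, 0, 0, -1], [0, 2, -2, 0], [0, -1, 2, -1], [-1, 0, -1, 2]].
The roots have two lengths (squared-length ratio 2:1); the short ones are alpha_{1,3,4}. The associated Dynkin diagram is a chain of 4 nodes with a double edge at one end; the terminal node there is the unique long simple root (C_4), so the type is C_4 (the algebra sp(8)).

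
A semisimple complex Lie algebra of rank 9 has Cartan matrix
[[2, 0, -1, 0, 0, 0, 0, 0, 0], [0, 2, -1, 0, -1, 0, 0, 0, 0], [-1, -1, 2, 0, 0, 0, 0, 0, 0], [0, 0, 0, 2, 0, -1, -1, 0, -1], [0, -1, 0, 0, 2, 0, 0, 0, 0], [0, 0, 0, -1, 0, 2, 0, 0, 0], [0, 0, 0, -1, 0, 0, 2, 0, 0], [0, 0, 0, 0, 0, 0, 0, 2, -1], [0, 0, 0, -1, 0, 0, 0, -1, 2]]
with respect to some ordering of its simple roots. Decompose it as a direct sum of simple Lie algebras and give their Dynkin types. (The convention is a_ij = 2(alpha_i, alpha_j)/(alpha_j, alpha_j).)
A4 ⊕ D5

The diagram associated to this matrix has two connected components: the simple roots {alpha_1, alpha_2, alpha_3, alpha_5} form a chain of 4 nodes with single edges (A_4), and {alpha_4, alpha_6, alpha_7, alpha_8, alpha_9} form a chain of 3 nodes with a fork of two nodes at one end (D_5). A semisimple Lie algebra decomposes uniquely as the direct sum of simple ideals, one per connected component of its Dynkin diagram, so g ≅ A_4 ⊕ D_5 (dimension 24 + 45 = 69).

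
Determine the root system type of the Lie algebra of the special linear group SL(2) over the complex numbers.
This is sl(2), which has dimension 2^2 - 1 = 3 and rank 2 - 1 = 1 (a Cartan subalgebra is the diagonal traceless matrices). In the classification of classical Lie algebras, the special linear algebra sl(n+1) has type A_n; here n = 1, so the Dynkin diagram is a chain of 1 nodes with single edges (A_1). Hence the type is A_1.

A_1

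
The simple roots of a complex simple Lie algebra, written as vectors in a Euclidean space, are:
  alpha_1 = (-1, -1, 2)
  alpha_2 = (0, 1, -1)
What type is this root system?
Compute the Cartan integers a_ij = 2(alpha_i, alpha_j)/(alpha_j, alpha_j); the resulting 2x2 Cartan matrix is
[[2, -3], [-1, 2]].
The roots have two lengths (squared-length ratio 3:1); the short ones are alpha_{2}. The associated Dynkin diagram is two nodes joined by a triple edge (G_2), so the type is G_2.

G_2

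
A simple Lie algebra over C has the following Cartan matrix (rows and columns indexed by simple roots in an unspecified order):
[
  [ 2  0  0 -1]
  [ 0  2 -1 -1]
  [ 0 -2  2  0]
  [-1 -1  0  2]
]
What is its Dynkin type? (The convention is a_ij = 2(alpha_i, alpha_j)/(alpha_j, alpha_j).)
The matrix has rank 4 with 2's on the diagonal. Reading the off-diagonal entries as Dynkin edges (a single edge where a_ij = a_ji = -1; a double or triple edge where a_ij * a_ji = 2 or 3), the diagram is a chain of 4 nodes with a double edge at one end; the terminal node there is the unique long simple root (C_4). One simple-root ordering that puts it in standard form is (alpha_1, alpha_4, alpha_2, alpha_3). So the algebra is type C_4, i.e. sp(8).

C4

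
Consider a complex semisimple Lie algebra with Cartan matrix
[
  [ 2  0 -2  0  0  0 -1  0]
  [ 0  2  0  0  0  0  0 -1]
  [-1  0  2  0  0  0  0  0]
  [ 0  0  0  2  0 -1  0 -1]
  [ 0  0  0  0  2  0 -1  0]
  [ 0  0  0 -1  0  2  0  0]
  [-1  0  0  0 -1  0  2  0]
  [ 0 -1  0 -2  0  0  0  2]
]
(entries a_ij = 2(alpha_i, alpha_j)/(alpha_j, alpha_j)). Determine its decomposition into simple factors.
B_4 ⊕ F_4

The diagram associated to this matrix has two connected components: the simple roots {alpha_1, alpha_3, alpha_5, alpha_7} form a chain of 4 nodes with a double edge at one end; the terminal node there is the unique short simple root (B_4), and {alpha_2, alpha_4, alpha_6, alpha_8} form a chain of 4 nodes with a double edge between the middle two (F_4). A semisimple Lie algebra decomposes uniquely as the direct sum of simple ideals, one per connected component of its Dynkin diagram, so g ≅ B_4 ⊕ F_4 (dimension 36 + 52 = 88).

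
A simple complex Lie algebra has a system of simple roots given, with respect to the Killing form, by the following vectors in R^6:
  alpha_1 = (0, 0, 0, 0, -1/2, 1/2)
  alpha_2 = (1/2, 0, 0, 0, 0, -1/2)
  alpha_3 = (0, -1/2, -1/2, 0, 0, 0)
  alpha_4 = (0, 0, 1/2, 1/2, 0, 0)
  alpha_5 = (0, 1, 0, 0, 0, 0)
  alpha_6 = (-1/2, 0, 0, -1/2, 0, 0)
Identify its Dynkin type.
C_6 (sp(12))

Compute the Cartan integers a_ij = 2(alpha_i, alpha_j)/(alpha_j, alpha_j); the resulting 6x6 Cartan matrix is
[[2, -1, 0, 0, 0, 0], [-1, 2, 0, 0, 0, -1], [0, 0, 2, -1, -1, 0], [0, 0, -1, 2, 0, -1], [0, 0, -2, 0, 2, 0], [0, -1, 0, -1, 0, 2]].
The roots have two lengths (squared-length ratio 2:1); the short ones are alpha_{1,2,3,4,6}. The associated Dynkin diagram is a chain of 6 nodes with a double edge at one end; the terminal node there is the unique long simple root (C_6), so the type is C_6 (the algebra sp(12)).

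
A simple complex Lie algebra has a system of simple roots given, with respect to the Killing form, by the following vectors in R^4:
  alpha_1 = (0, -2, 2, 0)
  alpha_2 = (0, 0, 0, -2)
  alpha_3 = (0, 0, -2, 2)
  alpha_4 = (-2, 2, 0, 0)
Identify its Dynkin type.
Compute the Cartan integers a_ij = 2(alpha_i, alpha_j)/(alpha_j, alpha_j); the resulting 4x4 Cartan matrix is
[[2, 0, -1, -1], [0, 2, -1, 0], [-1, -2, 2, 0], [-1, 0, 0, 2]].
The roots have two lengths (squared-length ratio 2:1); the short ones are alpha_{2}. The associated Dynkin diagram is a chain of 4 nodes with a double edge at one end; the terminal node there is the unique short simple root (B_4), so the type is B_4 (the algebra so(9)).

type B_4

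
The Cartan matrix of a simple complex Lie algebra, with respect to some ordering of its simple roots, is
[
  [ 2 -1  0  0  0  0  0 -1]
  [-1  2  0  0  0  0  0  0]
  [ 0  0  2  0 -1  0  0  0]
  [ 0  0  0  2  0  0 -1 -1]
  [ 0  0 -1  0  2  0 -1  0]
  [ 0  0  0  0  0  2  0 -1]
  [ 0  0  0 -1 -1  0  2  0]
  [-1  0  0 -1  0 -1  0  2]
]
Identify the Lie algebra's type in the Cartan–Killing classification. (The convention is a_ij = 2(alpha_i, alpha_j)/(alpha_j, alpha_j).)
type E_8

The matrix has rank 8 with 2's on the diagonal. Reading the off-diagonal entries as Dynkin edges (a single edge where a_ij = a_ji = -1; a double or triple edge where a_ij * a_ji = 2 or 3), the diagram is a chain of 7 nodes with one extra node attached to the third node from one end (E_8). One simple-root ordering that puts it in standard form is (alpha_2, alpha_6, alpha_1, alpha_8, alpha_4, alpha_7, alpha_5, alpha_3). So the algebra is type E_8.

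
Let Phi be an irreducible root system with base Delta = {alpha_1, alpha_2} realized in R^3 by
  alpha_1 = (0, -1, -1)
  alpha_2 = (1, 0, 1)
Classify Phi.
Compute the Cartan integers a_ij = 2(alpha_i, alpha_j)/(alpha_j, alpha_j); the resulting 2x2 Cartan matrix is
[[2, -1], [-1, 2]].
All simple roots have the same length, so the diagram is simply laced. The associated Dynkin diagram is a chain of 2 nodes with single edges (A_2), so the type is A_2 (the algebra sl(3)).

A_2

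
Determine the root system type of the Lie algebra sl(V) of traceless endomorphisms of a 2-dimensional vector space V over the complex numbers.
This is sl(2), which has dimension 2^2 - 1 = 3 and rank 2 - 1 = 1 (a Cartan subalgebra is the diagonal traceless matrices). In the classification of classical Lie algebras, the special linear algebra sl(n+1) has type A_n; here n = 1, so the Dynkin diagram is a chain of 1 nodes with single edges (A_1). Hence the type is A_1.

A1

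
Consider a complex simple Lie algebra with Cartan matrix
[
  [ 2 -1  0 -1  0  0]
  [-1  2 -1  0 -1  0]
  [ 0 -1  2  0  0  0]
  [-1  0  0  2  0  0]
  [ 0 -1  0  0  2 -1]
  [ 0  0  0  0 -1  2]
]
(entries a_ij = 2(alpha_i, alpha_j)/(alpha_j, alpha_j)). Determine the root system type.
type E_6

The matrix has rank 6 with 2's on the diagonal. Reading the off-diagonal entries as Dynkin edges (a single edge where a_ij = a_ji = -1; a double or triple edge where a_ij * a_ji = 2 or 3), the diagram is a chain of 5 nodes with one extra node attached to the third node from one end (E_6). One simple-root ordering that puts it in standard form is (alpha_4, alpha_3, alpha_1, alpha_2, alpha_5, alpha_6). So the algebra is type E_6.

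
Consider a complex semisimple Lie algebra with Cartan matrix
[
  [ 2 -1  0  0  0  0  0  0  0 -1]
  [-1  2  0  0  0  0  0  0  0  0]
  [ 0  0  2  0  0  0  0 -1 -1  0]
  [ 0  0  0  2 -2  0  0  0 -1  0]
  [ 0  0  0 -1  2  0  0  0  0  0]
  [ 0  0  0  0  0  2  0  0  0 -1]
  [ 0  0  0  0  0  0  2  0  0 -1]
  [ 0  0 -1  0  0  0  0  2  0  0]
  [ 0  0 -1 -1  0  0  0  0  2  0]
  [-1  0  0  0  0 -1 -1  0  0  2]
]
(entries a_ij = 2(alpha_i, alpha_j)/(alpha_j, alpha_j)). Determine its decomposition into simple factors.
The diagram associated to this matrix has two connected components: the simple roots {alpha_3, alpha_4, alpha_5, alpha_8, alpha_9} form a chain of 5 nodes with a double edge at one end; the terminal node there is the unique short simple root (B_5), and {alpha_1, alpha_2, alpha_6, alpha_7, alpha_10} form a chain of 3 nodes with a fork of two nodes at one end (D_5). A semisimple Lie algebra decomposes uniquely as the direct sum of simple ideals, one per connected component of its Dynkin diagram, so g ≅ B_5 ⊕ D_5 (dimension 55 + 45 = 100).

B_5 (so(11)) + D_5 (so(10))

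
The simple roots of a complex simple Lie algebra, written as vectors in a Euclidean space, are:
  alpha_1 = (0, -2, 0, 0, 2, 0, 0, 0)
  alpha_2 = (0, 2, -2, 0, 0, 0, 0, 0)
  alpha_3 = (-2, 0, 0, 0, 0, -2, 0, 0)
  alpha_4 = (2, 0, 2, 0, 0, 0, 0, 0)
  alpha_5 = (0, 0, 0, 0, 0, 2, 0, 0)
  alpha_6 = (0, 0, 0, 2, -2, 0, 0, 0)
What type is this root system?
Compute the Cartan integers a_ij = 2(alpha_i, alpha_j)/(alpha_j, alpha_j); the resulting 6x6 Cartan matrix is
[[2, -1, 0, 0, 0, -1], [-1, 2, 0, -1, 0, 0], [0, 0, 2, -1, -2, 0], [0, -1, -1, 2, 0, 0], [0, 0, -1, 0, 2, 0], [-1, 0, 0, 0, 0, 2]].
The roots have two lengths (squared-length ratio 2:1); the short ones are alpha_{5}. The associated Dynkin diagram is a chain of 6 nodes with a double edge at one end; the terminal node there is the unique short simple root (B_6), so the type is B_6 (the algebra so(13)).

B_6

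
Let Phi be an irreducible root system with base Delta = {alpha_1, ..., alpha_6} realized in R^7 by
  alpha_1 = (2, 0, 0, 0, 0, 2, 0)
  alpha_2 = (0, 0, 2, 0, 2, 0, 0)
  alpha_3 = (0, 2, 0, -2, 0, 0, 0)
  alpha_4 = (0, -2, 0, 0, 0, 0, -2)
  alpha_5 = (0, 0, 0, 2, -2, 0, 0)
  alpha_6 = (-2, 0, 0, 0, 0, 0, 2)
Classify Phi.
Compute the Cartan integers a_ij = 2(alpha_i, alpha_j)/(alpha_j, alpha_j); the resulting 6x6 Cartan matrix is
[[2, 0, 0, 0, 0, -1], [0, 2, 0, 0, -1, 0], [0, 0, 2, -1, -1, 0], [0, 0, -1, 2, 0, -1], [0, -1, -1, 0, 2, 0], [-1, 0, 0, -1, 0, 2]].
All simple roots have the same length, so the diagram is simply laced. The associated Dynkin diagram is a chain of 6 nodes with single edges (A_6), so the type is A_6 (the algebra sl(7)).

A_6 (sl(7))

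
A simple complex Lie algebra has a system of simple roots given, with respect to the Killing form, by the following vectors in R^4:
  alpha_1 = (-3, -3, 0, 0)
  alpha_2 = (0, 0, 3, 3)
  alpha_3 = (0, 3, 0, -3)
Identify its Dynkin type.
type A_3

Compute the Cartan integers a_ij = 2(alpha_i, alpha_j)/(alpha_j, alpha_j); the resulting 3x3 Cartan matrix is
[[2, 0, -1], [0, 2, -1], [-1, -1, 2]].
All simple roots have the same length, so the diagram is simply laced. The associated Dynkin diagram is a chain of 3 nodes with single edges (A_3), so the type is A_3 (the algebra sl(4)).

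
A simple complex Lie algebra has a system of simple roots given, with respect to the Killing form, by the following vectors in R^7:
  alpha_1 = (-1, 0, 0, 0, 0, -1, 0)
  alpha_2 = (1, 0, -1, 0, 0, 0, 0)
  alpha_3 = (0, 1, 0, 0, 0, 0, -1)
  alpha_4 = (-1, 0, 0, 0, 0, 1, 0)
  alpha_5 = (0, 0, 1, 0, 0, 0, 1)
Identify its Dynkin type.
Compute the Cartan integers a_ij = 2(alpha_i, alpha_j)/(alpha_j, alpha_j); the resulting 5x5 Cartan matrix is
[[2, -1, 0, 0, 0], [-1, 2, 0, -1, -1], [0, 0, 2, 0, -1], [0, -1, 0, 2, 0], [0, -1, -1, 0, 2]].
All simple roots have the same length, so the diagram is simply laced. The associated Dynkin diagram is a chain of 3 nodes with a fork of two nodes at one end (D_5), so the type is D_5 (the algebra so(10)).

D5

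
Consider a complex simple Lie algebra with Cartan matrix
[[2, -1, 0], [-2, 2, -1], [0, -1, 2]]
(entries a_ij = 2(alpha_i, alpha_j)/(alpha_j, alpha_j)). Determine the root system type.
B_3 (so(7))

The matrix has rank 3 with 2's on the diagonal. Reading the off-diagonal entries as Dynkin edges (a single edge where a_ij = a_ji = -1; a double or triple edge where a_ij * a_ji = 2 or 3), the diagram is a chain of 3 nodes with a double edge at one end; the terminal node there is the unique short simple root (B_3). One simple-root ordering that puts it in standard form is (alpha_3, alpha_2, alpha_1). So the algebra is type B_3, i.e. so(7).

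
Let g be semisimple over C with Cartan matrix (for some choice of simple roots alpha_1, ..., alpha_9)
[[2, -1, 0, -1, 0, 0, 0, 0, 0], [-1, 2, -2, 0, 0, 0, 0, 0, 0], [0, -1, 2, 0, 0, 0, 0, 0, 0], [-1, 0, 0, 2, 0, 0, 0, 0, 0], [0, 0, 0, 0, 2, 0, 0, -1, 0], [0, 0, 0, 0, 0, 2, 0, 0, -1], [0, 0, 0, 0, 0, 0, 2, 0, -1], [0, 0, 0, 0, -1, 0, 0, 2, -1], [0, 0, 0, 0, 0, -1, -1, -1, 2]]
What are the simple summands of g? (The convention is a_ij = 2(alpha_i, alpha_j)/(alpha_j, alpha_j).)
B_4 (so(9)) + D_5 (so(10))

The diagram associated to this matrix has two connected components: the simple roots {alpha_1, alpha_2, alpha_3, alpha_4} form a chain of 4 nodes with a double edge at one end; the terminal node there is the unique short simple root (B_4), and {alpha_5, alpha_6, alpha_7, alpha_8, alpha_9} form a chain of 3 nodes with a fork of two nodes at one end (D_5). A semisimple Lie algebra decomposes uniquely as the direct sum of simple ideals, one per connected component of its Dynkin diagram, so g ≅ B_4 ⊕ D_5 (dimension 36 + 45 = 81).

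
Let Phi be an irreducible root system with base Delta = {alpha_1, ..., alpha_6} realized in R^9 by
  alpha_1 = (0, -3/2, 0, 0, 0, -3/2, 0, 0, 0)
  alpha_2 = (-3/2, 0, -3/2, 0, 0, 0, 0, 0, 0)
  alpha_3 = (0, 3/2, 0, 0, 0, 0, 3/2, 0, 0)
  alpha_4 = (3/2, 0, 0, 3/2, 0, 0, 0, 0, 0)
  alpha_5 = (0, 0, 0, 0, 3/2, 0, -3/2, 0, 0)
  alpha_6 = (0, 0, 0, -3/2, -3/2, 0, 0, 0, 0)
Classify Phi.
Compute the Cartan integers a_ij = 2(alpha_i, alpha_j)/(alpha_j, alpha_j); the resulting 6x6 Cartan matrix is
[[2, 0, -1, 0, 0, 0], [0, 2, 0, -1, 0, 0], [-1, 0, 2, 0, -1, 0], [0, -1, 0, 2, 0, -1], [0, 0, -1, 0, 2, -1], [0, 0, 0, -1, -1, 2]].
All simple roots have the same length, so the diagram is simply laced. The associated Dynkin diagram is a chain of 6 nodes with single edges (A_6), so the type is A_6 (the algebra sl(7)).

A6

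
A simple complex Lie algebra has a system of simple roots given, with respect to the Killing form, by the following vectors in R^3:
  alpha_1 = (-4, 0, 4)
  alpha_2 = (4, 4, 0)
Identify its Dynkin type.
Compute the Cartan integers a_ij = 2(alpha_i, alpha_j)/(alpha_j, alpha_j); the resulting 2x2 Cartan matrix is
[[2, -1], [-1, 2]].
All simple roots have the same length, so the diagram is simply laced. The associated Dynkin diagram is a chain of 2 nodes with single edges (A_2), so the type is A_2 (the algebra sl(3)).

type A_2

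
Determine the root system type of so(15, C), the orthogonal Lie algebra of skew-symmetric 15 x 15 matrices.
This is so(15) with 15 odd, which has dimension 15(15-1)/2 = 105 and rank (15-1)/2 = 7. In the classification of classical Lie algebras, the orthogonal algebra so(2n+1) in an odd number of variables has type B_n; here n = 7, so the Dynkin diagram is a chain of 7 nodes with a double edge at one end; the terminal node there is the unique short simple root (B_7). Hence the type is B_7.

B7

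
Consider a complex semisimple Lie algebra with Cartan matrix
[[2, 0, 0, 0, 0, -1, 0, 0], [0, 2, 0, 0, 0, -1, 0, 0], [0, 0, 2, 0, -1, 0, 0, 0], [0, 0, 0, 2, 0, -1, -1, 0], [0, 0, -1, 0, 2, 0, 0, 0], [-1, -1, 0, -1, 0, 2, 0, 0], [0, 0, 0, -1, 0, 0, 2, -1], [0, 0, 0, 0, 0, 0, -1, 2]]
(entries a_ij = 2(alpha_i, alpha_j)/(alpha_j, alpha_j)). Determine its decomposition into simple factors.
The diagram associated to this matrix has two connected components: the simple roots {alpha_3, alpha_5} form a chain of 2 nodes with single edges (A_2), and {alpha_1, alpha_2, alpha_4, alpha_6, alpha_7, alpha_8} form a chain of 4 nodes with a fork of two nodes at one end (D_6). A semisimple Lie algebra decomposes uniquely as the direct sum of simple ideals, one per connected component of its Dynkin diagram, so g ≅ A_2 ⊕ D_6 (dimension 8 + 66 = 74).

type A_2 ⊕ type D_6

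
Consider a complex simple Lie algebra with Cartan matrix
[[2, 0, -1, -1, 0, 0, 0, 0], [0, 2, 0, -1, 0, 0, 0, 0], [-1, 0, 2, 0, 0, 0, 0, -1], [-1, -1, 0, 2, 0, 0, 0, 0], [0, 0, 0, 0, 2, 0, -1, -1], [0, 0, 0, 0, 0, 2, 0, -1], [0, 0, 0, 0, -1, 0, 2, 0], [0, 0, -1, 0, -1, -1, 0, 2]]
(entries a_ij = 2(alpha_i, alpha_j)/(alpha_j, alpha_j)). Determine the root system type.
The matrix has rank 8 with 2's on the diagonal. Reading the off-diagonal entries as Dynkin edges (a single edge where a_ij = a_ji = -1; a double or triple edge where a_ij * a_ji = 2 or 3), the diagram is a chain of 7 nodes with one extra node attached to the third node from one end (E_8). One simple-root ordering that puts it in standard form is (alpha_7, alpha_6, alpha_5, alpha_8, alpha_3, alpha_1, alpha_4, alpha_2). So the algebra is type E_8.

type E_8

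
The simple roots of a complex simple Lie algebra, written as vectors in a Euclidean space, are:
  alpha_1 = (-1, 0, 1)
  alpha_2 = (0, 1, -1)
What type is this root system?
A_2 (sl(3))

Compute the Cartan integers a_ij = 2(alpha_i, alpha_j)/(alpha_j, alpha_j); the resulting 2x2 Cartan matrix is
[[2, -1], [-1, 2]].
All simple roots have the same length, so the diagram is simply laced. The associated Dynkin diagram is a chain of 2 nodes with single edges (A_2), so the type is A_2 (the algebra sl(3)).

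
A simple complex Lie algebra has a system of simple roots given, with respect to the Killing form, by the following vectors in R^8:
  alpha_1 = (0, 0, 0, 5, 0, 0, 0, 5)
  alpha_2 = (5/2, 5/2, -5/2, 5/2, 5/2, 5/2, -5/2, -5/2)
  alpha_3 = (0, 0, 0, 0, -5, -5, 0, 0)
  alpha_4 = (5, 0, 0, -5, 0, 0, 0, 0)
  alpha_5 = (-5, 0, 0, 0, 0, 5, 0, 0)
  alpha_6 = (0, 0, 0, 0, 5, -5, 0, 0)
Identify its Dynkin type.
E_6

Compute the Cartan integers a_ij = 2(alpha_i, alpha_j)/(alpha_j, alpha_j); the resulting 6x6 Cartan matrix is
[[2, 0, 0, -1, 0, 0], [0, 2, -1, 0, 0, 0], [0, -1, 2, 0, -1, 0], [-1, 0, 0, 2, -1, 0], [0, 0, -1, -1, 2, -1], [0, 0, 0, 0, -1, 2]].
All simple roots have the same length, so the diagram is simply laced. The associated Dynkin diagram is a chain of 5 nodes with one extra node attached to the third node from one end (E_6), so the type is E_6.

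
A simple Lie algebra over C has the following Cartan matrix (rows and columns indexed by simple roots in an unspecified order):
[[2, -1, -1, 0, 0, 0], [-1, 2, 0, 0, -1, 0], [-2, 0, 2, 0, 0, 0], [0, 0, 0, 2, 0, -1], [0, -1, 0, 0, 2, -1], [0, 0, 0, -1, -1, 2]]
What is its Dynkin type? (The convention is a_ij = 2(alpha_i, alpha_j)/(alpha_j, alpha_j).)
The matrix has rank 6 with 2's on the diagonal. Reading the off-diagonal entries as Dynkin edges (a single edge where a_ij = a_ji = -1; a double or triple edge where a_ij * a_ji = 2 or 3), the diagram is a chain of 6 nodes with a double edge at one end; the terminal node there is the unique long simple root (C_6). One simple-root ordering that puts it in standard form is (alpha_4, alpha_6, alpha_5, alpha_2, alpha_1, alpha_3). So the algebra is type C_6, i.e. sp(12).

C_6 (sp(12))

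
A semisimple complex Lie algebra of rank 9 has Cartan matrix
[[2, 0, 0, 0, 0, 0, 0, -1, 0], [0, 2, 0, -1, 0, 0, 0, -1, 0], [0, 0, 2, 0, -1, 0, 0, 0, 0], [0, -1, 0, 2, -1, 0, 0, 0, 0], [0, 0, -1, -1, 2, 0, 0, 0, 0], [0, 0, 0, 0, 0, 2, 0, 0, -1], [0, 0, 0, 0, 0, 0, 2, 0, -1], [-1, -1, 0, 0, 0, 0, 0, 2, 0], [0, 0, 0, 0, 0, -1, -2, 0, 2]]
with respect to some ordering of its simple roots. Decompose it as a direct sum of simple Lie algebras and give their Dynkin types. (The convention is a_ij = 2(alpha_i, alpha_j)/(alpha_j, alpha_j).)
The diagram associated to this matrix has two connected components: the simple roots {alpha_1, alpha_2, alpha_3, alpha_4, alpha_5, alpha_8} form a chain of 6 nodes with single edges (A_6), and {alpha_6, alpha_7, alpha_9} form a chain of 3 nodes with a double edge at one end; the terminal node there is the unique short simple root (B_3). A semisimple Lie algebra decomposes uniquely as the direct sum of simple ideals, one per connected component of its Dynkin diagram, so g ≅ A_6 ⊕ B_3 (dimension 48 + 21 = 69).

A6 + B3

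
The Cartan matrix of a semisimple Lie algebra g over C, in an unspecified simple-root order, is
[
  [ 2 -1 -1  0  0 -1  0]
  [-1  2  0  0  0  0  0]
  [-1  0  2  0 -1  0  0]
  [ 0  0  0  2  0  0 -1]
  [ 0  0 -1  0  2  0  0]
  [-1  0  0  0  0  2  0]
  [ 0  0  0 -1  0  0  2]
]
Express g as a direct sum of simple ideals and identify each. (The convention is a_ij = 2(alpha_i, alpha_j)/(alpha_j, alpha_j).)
A2 + D5

The diagram associated to this matrix has two connected components: the simple roots {alpha_4, alpha_7} form a chain of 2 nodes with single edges (A_2), and {alpha_1, alpha_2, alpha_3, alpha_5, alpha_6} form a chain of 3 nodes with a fork of two nodes at one end (D_5). A semisimple Lie algebra decomposes uniquely as the direct sum of simple ideals, one per connected component of its Dynkin diagram, so g ≅ A_2 ⊕ D_5 (dimension 8 + 45 = 53).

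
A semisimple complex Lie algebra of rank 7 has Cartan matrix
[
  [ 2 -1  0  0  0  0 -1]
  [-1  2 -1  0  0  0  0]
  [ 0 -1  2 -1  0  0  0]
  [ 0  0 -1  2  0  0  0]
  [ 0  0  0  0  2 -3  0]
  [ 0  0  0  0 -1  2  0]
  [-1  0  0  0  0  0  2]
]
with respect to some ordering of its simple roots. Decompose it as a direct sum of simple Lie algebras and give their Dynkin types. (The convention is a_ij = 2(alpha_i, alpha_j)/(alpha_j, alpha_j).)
A_5 + G_2

The diagram associated to this matrix has two connected components: the simple roots {alpha_1, alpha_2, alpha_3, alpha_4, alpha_7} form a chain of 5 nodes with single edges (A_5), and {alpha_5, alpha_6} form two nodes joined by a triple edge (G_2). A semisimple Lie algebra decomposes uniquely as the direct sum of simple ideals, one per connected component of its Dynkin diagram, so g ≅ A_5 ⊕ G_2 (dimension 35 + 14 = 49).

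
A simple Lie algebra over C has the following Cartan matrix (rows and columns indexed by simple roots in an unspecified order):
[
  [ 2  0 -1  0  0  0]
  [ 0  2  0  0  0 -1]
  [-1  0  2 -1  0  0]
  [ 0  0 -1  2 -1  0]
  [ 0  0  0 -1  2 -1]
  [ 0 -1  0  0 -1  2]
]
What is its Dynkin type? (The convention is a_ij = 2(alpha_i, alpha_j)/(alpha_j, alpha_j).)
The matrix has rank 6 with 2's on the diagonal. Reading the off-diagonal entries as Dynkin edges (a single edge where a_ij = a_ji = -1; a double or triple edge where a_ij * a_ji = 2 or 3), the diagram is a chain of 6 nodes with single edges (A_6). One simple-root ordering that puts it in standard form is (alpha_1, alpha_3, alpha_4, alpha_5, alpha_6, alpha_2). So the algebra is type A_6, i.e. sl(7).

type A_6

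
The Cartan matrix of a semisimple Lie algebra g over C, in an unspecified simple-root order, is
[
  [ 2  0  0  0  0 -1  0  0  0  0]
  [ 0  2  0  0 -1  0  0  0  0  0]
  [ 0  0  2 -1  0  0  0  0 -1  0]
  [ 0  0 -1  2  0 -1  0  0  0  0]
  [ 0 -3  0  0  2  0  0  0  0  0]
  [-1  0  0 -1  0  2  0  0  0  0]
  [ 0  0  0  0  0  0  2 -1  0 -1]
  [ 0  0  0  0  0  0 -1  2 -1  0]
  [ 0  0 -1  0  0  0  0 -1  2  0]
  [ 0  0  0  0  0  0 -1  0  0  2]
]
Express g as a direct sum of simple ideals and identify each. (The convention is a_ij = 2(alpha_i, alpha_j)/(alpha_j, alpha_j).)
The diagram associated to this matrix has two connected components: the simple roots {alpha_1, alpha_3, alpha_4, alpha_6, alpha_7, alpha_8, alpha_9, alpha_10} form a chain of 8 nodes with single edges (A_8), and {alpha_2, alpha_5} form two nodes joined by a triple edge (G_2). A semisimple Lie algebra decomposes uniquely as the direct sum of simple ideals, one per connected component of its Dynkin diagram, so g ≅ A_8 ⊕ G_2 (dimension 80 + 14 = 94).

A_8 ⊕ G_2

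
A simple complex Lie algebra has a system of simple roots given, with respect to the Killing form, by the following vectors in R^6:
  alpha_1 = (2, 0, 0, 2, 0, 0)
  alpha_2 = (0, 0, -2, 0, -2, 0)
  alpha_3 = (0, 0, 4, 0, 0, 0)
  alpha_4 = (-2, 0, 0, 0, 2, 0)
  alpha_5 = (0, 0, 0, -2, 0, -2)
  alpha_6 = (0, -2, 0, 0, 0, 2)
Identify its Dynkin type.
Compute the Cartan integers a_ij = 2(alpha_i, alpha_j)/(alpha_j, alpha_j); the resulting 6x6 Cartan matrix is
[[2, 0, 0, -1, -1, 0], [0, 2, -1, -1, 0, 0], [0, -2, 2, 0, 0, 0], [-1, -1, 0, 2, 0, 0], [-1, 0, 0, 0, 2, -1], [0, 0, 0, 0, -1, 2]].
The roots have two lengths (squared-length ratio 2:1); the short ones are alpha_{1,2,4,5,6}. The associated Dynkin diagram is a chain of 6 nodes with a double edge at one end; the terminal node there is the unique long simple root (C_6), so the type is C_6 (the algebra sp(12)).

C_6 (sp(12))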